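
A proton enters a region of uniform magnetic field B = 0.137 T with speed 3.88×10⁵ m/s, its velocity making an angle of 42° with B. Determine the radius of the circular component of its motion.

v⊥ = v sinθ = 3.88×10⁵·sin42° ≈ 2.596×10⁵ m/s.
r = m v⊥/(|q|B) = (1.673×10⁻²⁷)(2.596×10⁵)/((1.602×10⁻¹⁹)(0.137)) ≈ 0.0198 m.

r ≈ 0.0198 m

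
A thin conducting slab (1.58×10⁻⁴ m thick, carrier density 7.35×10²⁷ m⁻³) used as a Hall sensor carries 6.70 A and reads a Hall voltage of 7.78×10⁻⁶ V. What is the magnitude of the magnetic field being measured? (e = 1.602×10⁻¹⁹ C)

B ≈ 0.216 T

From V_H = IB/(n e t), B = V_H n e t / I.
B = (7.78×10⁻⁶)(7.35×10²⁷)(1.602×10⁻¹⁹)(1.58×10⁻⁴)/6.70 ≈ 0.216 T.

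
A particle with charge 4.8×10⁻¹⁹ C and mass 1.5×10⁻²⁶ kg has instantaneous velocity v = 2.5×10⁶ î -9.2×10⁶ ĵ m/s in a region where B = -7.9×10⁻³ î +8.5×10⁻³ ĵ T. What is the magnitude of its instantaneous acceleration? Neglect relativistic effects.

|a| ≈ 1.65×10¹² m/s²

v×B = (0, 0, -5.14×10⁴) N/C.
F = q v×B = (4.8×10⁻¹⁹ C)·(0, 0, -5.14×10⁴) = (0, 0, -2.47×10⁻¹⁴) N.
|a| = |F|/m = 2.469×10⁻¹⁴/1.5×10⁻²⁶ ≈ 1.65×10¹² m/s².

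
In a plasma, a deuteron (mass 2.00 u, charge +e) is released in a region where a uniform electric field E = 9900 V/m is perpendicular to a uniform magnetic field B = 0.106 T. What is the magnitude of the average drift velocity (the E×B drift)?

In crossed fields the guiding centre drifts at v_d = |E×B|/B² = E/B, independent of charge and mass.
v_d = 9900/0.106 = 9.34×10⁴ m/s.

v_d ≈ 9.34×10⁴ m/s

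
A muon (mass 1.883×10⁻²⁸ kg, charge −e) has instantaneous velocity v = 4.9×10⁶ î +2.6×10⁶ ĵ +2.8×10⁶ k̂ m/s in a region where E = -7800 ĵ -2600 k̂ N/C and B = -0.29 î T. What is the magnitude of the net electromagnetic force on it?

|F| ≈ 1.78×10⁻¹³ N

v×B = (0, -8.12×10⁵, 7.54×10⁵) N/C.
E + v×B = (0, -8.20×10⁵, 7.51×10⁵) N/C.
F = q(E + v×B) = (−1.602×10⁻¹⁹ C)·(0, -8.20×10⁵, 7.51×10⁵) = (0, 1.31×10⁻¹³, -1.20×10⁻¹³) N.
|F| = 1.78×10⁻¹³ N.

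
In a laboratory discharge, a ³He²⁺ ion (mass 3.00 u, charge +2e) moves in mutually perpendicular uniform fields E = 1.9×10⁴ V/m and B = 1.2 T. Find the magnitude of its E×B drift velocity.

v_d ≈ 1.6×10⁴ m/s

In crossed fields the guiding centre drifts at v_d = |E×B|/B² = E/B, independent of charge and mass.
v_d = 1.9×10⁴/1.2 = 1.6×10⁴ m/s.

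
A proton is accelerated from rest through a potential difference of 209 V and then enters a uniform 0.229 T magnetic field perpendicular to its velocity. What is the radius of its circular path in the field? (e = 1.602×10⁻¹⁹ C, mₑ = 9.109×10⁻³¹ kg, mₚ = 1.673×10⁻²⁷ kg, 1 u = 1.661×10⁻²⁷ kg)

Acceleration: |q|V = ½mv² ⇒ v = √(2|q|V/m) = √(2·1.602×10⁻¹⁹·209/1.673×10⁻²⁷) ≈ 2.001×10⁵ m/s.
In the field: r = mv/(|q|B) = (1.673×10⁻²⁷)(2.001×10⁵)/((1.602×10⁻¹⁹)(0.229)) ≈ 9.12×10⁻³ m.

r ≈ 9.12×10⁻³ m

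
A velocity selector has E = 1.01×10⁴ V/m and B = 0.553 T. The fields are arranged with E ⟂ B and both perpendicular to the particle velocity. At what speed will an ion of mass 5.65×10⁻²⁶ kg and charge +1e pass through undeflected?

v = 1.83×10⁴ m/s

For undeflected motion the electric and magnetic forces balance: qE = qvB.
v = E/B = 1.01×10⁴/0.553 = 1.83×10⁴ m/s.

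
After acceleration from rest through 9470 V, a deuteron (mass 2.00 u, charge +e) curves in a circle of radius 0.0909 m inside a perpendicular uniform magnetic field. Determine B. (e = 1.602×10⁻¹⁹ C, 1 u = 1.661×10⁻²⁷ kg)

v = √(2|q|V/m) = √(2·1.602×10⁻¹⁹·9470/3.322×10⁻²⁷) ≈ 9.557×10⁵ m/s.
B = mv/(|q|r) = (3.322×10⁻²⁷)(9.557×10⁵)/((1.602×10⁻¹⁹)(0.0909)) ≈ 0.218 T.

B ≈ 0.218 T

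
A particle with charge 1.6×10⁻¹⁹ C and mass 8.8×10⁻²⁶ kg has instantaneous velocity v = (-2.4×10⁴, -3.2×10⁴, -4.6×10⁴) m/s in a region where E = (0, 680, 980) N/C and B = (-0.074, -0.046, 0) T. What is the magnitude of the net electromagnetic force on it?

v×B = (-2120, 3400, -1260) N/C.
E + v×B = (-2120, 4080, -284) N/C.
F = q(E + v×B) = (1.6×10⁻¹⁹ C)·(-2120, 4080, -284) = (-3.39×10⁻¹⁶, 6.53×10⁻¹⁶, -4.54×10⁻¹⁷) N.
|F| = 7.37×10⁻¹⁶ N.

|F| ≈ 7.37×10⁻¹⁶ N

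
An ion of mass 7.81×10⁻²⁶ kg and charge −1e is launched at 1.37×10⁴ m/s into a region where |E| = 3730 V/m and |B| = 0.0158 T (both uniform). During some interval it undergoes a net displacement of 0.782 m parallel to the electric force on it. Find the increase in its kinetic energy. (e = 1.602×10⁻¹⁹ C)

ΔKE ≈ 4.67×10⁻¹⁶ J

The magnetic force is always ⟂ v and does no work; only the electric force changes KE.
ΔKE = F_E · d = |q|E d = (1.602×10⁻¹⁹)(3730)(0.782) ≈ 4.67×10⁻¹⁶ J.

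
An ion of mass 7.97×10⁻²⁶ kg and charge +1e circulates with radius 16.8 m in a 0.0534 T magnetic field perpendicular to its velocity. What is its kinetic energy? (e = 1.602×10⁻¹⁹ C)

v = |q|Br/m, then KE = ½mv² = (qBr)²/(2m).
v = (1.602×10⁻¹⁹)(0.0534)(16.8)/7.97×10⁻²⁶ ≈ 1.803×10⁶ m/s.
KE = ½(7.97×10⁻²⁶)(1.803×10⁶)² ≈ 1.30×10⁻¹³ J.

KE ≈ 1.30×10⁻¹³ J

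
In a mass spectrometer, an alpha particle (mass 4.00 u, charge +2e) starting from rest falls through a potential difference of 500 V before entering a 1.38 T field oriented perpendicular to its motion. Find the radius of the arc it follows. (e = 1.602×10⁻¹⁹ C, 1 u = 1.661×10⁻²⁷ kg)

r ≈ 3.30×10⁻³ m

Acceleration: |q|V = ½mv² ⇒ v = √(2|q|V/m) = √(2·3.204×10⁻¹⁹·500/6.644×10⁻²⁷) ≈ 2.196×10⁵ m/s.
In the field: r = mv/(|q|B) = (6.644×10⁻²⁷)(2.196×10⁵)/((3.204×10⁻¹⁹)(1.38)) ≈ 3.30×10⁻³ m.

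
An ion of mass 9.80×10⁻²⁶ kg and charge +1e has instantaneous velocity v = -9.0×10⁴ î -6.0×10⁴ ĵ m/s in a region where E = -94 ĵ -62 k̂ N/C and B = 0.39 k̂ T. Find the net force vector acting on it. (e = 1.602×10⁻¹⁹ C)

F ≈ (-3.75×10⁻¹⁵, 5.61×10⁻¹⁵, -9.93×10⁻¹⁸) N

v×B = (-2.34×10⁴, 3.51×10⁴, 0) N/C.
E + v×B = (-2.34×10⁴, 3.50×10⁴, -62.0) N/C.
F = q(E + v×B) = (1.602×10⁻¹⁹ C)·(-2.34×10⁴, 3.50×10⁴, -62.0) = (-3.75×10⁻¹⁵, 5.61×10⁻¹⁵, -9.93×10⁻¹⁸) N.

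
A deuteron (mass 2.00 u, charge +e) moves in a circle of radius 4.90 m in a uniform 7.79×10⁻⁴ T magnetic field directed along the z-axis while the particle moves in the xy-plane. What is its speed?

From |q|vB = mv²/r, v = |q|Br/m.
v = (1.602×10⁻¹⁹)(7.79×10⁻⁴)(4.90)/3.322×10⁻²⁷ ≈ 1.84×10⁵ m/s.

v ≈ 1.84×10⁵ m/s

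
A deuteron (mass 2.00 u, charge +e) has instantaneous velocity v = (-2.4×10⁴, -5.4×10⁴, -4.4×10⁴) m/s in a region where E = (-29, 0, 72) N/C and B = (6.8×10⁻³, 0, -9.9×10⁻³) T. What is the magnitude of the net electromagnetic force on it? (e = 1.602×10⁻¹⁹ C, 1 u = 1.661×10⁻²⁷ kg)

|F| ≈ 1.37×10⁻¹⁶ N

v×B = (535, -537, 367) N/C.
E + v×B = (506, -537, 439) N/C.
F = q(E + v×B) = (1.602×10⁻¹⁹ C)·(506, -537, 439) = (8.10×10⁻¹⁷, -8.60×10⁻¹⁷, 7.04×10⁻¹⁷) N.
|F| = 1.37×10⁻¹⁶ N.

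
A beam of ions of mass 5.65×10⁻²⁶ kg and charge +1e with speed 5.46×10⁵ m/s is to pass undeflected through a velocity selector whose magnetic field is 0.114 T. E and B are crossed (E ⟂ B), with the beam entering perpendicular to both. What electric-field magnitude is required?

E = 6.22×10⁴ V/m

For straight-line motion qE = qvB, so E = vB.
E = 5.46×10⁵ × 0.114 = 6.22×10⁴ V/m.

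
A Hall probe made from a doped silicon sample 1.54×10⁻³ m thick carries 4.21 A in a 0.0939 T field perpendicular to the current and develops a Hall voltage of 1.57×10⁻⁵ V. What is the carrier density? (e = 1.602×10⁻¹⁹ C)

n ≈ 1.02×10²⁶ m⁻³

From V_H = IB/(n e t), n = IB/(V_H e t).
n = (4.21)(0.0939)/((1.57×10⁻⁵)(1.602×10⁻¹⁹)(1.54×10⁻³)) ≈ 1.02×10²⁶ m⁻³.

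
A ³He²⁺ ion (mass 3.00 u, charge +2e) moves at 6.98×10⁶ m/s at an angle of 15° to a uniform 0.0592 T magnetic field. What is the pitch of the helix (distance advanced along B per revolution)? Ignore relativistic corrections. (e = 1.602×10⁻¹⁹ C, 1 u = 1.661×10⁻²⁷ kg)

v∥ = v cosθ = 6.98×10⁶·cos15° ≈ 6.742×10⁶ m/s.
T = 2πm/(|q|B) = 2π(4.983×10⁻²⁷)/((3.204×10⁻¹⁹)(0.0592)) ≈ 1.651×10⁻⁶ s.
pitch = v∥ T = (6.742×10⁶)(1.651×10⁻⁶) ≈ 11.1 m.

p ≈ 11.1 m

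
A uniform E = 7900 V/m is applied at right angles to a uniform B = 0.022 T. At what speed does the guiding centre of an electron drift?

The steady drift has the magnetic force balancing the electric force, so v_d = E/B.
v_d = 7900/0.022 = 3.6×10⁵ m/s.

v_d ≈ 3.6×10⁵ m/s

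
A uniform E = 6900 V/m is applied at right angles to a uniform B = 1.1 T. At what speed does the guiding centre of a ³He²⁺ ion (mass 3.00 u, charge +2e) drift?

In crossed fields the guiding centre drifts at v_d = |E×B|/B² = E/B, independent of charge and mass.
v_d = 6900/1.1 = 6300 m/s.

v_d ≈ 6300 m/s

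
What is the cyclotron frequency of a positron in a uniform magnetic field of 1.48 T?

f ≈ 4.14×10¹⁰ Hz

f = |q|B/(2πm).
f = (1.602×10⁻¹⁹)(1.48)/(2π·9.109×10⁻³¹) ≈ 4.14×10¹⁰ Hz.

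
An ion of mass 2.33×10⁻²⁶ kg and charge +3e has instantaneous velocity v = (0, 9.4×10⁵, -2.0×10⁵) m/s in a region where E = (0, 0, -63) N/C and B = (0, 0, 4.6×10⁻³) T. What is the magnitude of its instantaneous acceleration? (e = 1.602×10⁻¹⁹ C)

v×B = (4320, 0, 0) N/C.
E + v×B = (4320, 0, -63.0) N/C.
F = q(E + v×B) = (4.806×10⁻¹⁹ C)·(4320, 0, -63.0) = (2.08×10⁻¹⁵, 0, -3.03×10⁻¹⁷) N.
|a| = |F|/m = 2.078×10⁻¹⁵/2.33×10⁻²⁶ ≈ 8.92×10¹⁰ m/s².

|a| ≈ 8.92×10¹⁰ m/s²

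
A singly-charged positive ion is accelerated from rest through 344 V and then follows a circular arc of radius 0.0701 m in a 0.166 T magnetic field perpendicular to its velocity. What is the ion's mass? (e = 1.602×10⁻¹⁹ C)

Combine |q|V = ½mv² and r = mv/(|q|B): eliminate v to get m = qB²r²/(2V).
m = (1.602×10⁻¹⁹)(0.166)²(0.0701)²/(2·344) ≈ 3.15×10⁻²⁶ kg.

m ≈ 3.15×10⁻²⁶ kg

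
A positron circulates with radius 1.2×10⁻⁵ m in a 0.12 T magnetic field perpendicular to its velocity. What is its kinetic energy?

v = |q|Br/m, then KE = ½mv² = (qBr)²/(2m).
v = (1.602×10⁻¹⁹)(0.12)(1.2×10⁻⁵)/9.109×10⁻³¹ ≈ 2.533×10⁵ m/s.
KE = ½(9.109×10⁻³¹)(2.533×10⁵)² ≈ 2.9×10⁻²⁰ J = 0.18 eV.

KE ≈ 0.18 eV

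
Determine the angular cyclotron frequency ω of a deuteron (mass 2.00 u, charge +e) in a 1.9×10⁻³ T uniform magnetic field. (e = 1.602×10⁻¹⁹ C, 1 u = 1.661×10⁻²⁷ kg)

ω ≈ 9.2×10⁴ rad/s

ω = |q|B/m.
ω = (1.602×10⁻¹⁹)(1.9×10⁻³)/3.322×10⁻²⁷ ≈ 9.2×10⁴ rad/s.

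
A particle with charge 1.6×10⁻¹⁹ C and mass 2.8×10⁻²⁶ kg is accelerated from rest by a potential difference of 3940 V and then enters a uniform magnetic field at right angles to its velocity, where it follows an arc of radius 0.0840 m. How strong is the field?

v = √(2|q|V/m) = √(2·1.6×10⁻¹⁹·3940/2.8×10⁻²⁶) ≈ 2.122×10⁵ m/s.
B = mv/(|q|r) = (2.8×10⁻²⁶)(2.122×10⁵)/((1.6×10⁻¹⁹)(0.0840)) ≈ 0.442 T.

B ≈ 0.442 T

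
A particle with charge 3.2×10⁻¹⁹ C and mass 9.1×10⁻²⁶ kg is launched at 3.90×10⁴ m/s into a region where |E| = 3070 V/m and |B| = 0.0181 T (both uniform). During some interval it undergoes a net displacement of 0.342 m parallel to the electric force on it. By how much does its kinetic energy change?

ΔKE ≈ 3.36×10⁻¹⁶ J

The magnetic force is always ⟂ v and does no work; only the electric force changes KE.
ΔKE = F_E · d = |q|E d = (3.2×10⁻¹⁹)(3070)(0.342) ≈ 3.36×10⁻¹⁶ J.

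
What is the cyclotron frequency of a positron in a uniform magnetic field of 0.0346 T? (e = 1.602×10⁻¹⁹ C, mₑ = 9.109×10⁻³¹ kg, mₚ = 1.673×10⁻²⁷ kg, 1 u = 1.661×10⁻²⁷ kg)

f = |q|B/(2πm).
f = (1.602×10⁻¹⁹)(0.0346)/(2π·9.109×10⁻³¹) ≈ 9.68×10⁸ Hz.

f ≈ 9.68×10⁸ Hz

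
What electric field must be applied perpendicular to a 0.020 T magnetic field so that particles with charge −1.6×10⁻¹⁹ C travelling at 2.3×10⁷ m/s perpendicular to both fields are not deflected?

E = 4.6×10⁵ V/m

For straight-line motion qE = qvB, so E = vB.
E = 2.3×10⁷ × 0.020 = 4.6×10⁵ V/m.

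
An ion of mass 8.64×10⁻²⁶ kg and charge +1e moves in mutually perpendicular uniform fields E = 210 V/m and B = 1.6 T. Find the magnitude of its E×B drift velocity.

v_d ≈ 130 m/s

In crossed fields the guiding centre drifts at v_d = |E×B|/B² = E/B, independent of charge and mass.
v_d = 210/1.6 = 130 m/s.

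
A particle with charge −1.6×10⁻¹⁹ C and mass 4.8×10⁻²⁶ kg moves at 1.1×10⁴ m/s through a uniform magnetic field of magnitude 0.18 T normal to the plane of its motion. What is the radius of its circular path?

The magnetic force provides the centripetal force: |q|vB = mv²/r.
r = mv/(|q|B) = (4.8×10⁻²⁶)(1.1×10⁴)/((1.6×10⁻¹⁹)(0.18)) ≈ 0.018 m.

r ≈ 0.018 m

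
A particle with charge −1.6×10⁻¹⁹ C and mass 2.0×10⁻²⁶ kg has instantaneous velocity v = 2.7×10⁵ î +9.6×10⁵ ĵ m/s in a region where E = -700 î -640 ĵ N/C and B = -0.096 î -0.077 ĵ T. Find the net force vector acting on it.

F ≈ (1.12×10⁻¹⁶, 1.02×10⁻¹⁶, -1.14×10⁻¹⁴) N

v×B = (0, 0, 7.14×10⁴) N/C.
E + v×B = (-700, -640, 7.14×10⁴) N/C.
F = q(E + v×B) = (−1.6×10⁻¹⁹ C)·(-700, -640, 7.14×10⁴) = (1.12×10⁻¹⁶, 1.02×10⁻¹⁶, -1.14×10⁻¹⁴) N.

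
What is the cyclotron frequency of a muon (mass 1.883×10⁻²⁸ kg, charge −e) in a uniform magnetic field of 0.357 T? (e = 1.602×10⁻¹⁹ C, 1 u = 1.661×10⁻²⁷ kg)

f = |q|B/(2πm).
f = (1.602×10⁻¹⁹)(0.357)/(2π·1.883×10⁻²⁸) ≈ 4.83×10⁷ Hz.

f ≈ 4.83×10⁷ Hz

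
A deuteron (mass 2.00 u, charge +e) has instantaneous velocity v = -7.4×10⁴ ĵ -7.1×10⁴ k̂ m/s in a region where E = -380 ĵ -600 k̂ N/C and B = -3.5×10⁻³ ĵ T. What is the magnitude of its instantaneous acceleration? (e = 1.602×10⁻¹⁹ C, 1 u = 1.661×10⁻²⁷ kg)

v×B = (-248, 0, 0) N/C.
E + v×B = (-248, -380, -600) N/C.
F = q(E + v×B) = (1.602×10⁻¹⁹ C)·(-248, -380, -600) = (-3.98×10⁻¹⁷, -6.09×10⁻¹⁷, -9.61×10⁻¹⁷) N.
|a| = |F|/m = 1.205×10⁻¹⁶/3.322×10⁻²⁷ ≈ 3.63×10¹⁰ m/s².

|a| ≈ 3.63×10¹⁰ m/s²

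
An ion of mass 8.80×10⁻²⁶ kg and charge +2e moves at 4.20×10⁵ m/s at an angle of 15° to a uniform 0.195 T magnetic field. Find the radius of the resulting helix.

v⊥ = v sinθ = 4.20×10⁵·sin15° ≈ 1.087×10⁵ m/s.
r = m v⊥/(|q|B) = (8.80×10⁻²⁶)(1.087×10⁵)/((3.204×10⁻¹⁹)(0.195)) ≈ 0.153 m.

r ≈ 0.153 m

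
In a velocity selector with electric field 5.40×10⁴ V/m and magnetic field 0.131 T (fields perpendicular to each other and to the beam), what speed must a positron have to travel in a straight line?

v = 4.12×10⁵ m/s

Straight-line motion ⇒ electric and magnetic forces cancel, so E = vB.
v = E/B = 5.40×10⁴/0.131 = 4.12×10⁵ m/s.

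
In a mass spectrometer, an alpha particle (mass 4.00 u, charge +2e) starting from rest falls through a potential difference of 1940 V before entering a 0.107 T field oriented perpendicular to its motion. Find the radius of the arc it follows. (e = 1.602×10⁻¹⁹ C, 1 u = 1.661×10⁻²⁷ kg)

r ≈ 0.0838 m

Acceleration: |q|V = ½mv² ⇒ v = √(2|q|V/m) = √(2·3.204×10⁻¹⁹·1940/6.644×10⁻²⁷) ≈ 4.326×10⁵ m/s.
In the field: r = mv/(|q|B) = (6.644×10⁻²⁷)(4.326×10⁵)/((3.204×10⁻¹⁹)(0.107)) ≈ 0.0838 m.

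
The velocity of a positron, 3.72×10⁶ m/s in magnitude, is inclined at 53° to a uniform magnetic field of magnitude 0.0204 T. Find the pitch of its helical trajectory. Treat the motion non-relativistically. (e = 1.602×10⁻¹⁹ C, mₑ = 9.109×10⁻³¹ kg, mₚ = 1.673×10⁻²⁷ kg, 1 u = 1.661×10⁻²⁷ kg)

v∥ = v cosθ = 3.72×10⁶·cos53° ≈ 2.239×10⁶ m/s.
T = 2πm/(|q|B) = 2π(9.109×10⁻³¹)/((1.602×10⁻¹⁹)(0.0204)) ≈ 1.751×10⁻⁹ s.
pitch = v∥ T = (2.239×10⁶)(1.751×10⁻⁹) ≈ 3.92×10⁻³ m.

p ≈ 3.92×10⁻³ m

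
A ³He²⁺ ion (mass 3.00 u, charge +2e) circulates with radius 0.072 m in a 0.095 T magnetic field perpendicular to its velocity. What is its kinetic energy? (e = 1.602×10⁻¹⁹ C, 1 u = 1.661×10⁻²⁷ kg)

v = |q|Br/m, then KE = ½mv² = (qBr)²/(2m).
v = (3.204×10⁻¹⁹)(0.095)(0.072)/4.983×10⁻²⁷ ≈ 4.398×10⁵ m/s.
KE = ½(4.983×10⁻²⁷)(4.398×10⁵)² ≈ 4.8×10⁻¹⁶ J.

KE ≈ 4.8×10⁻¹⁶ J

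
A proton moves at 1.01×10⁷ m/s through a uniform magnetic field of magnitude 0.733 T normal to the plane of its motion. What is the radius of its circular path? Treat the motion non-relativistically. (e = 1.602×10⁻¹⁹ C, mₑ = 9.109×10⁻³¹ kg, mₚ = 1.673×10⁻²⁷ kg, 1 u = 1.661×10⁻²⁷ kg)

The magnetic force provides the centripetal force: |q|vB = mv²/r.
r = mv/(|q|B) = (1.673×10⁻²⁷)(1.01×10⁷)/((1.602×10⁻¹⁹)(0.733)) ≈ 0.144 m.

r ≈ 0.144 m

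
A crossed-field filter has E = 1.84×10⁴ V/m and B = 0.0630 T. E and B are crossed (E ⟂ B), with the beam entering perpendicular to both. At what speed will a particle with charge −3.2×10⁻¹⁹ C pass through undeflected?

v = 2.92×10⁵ m/s

For undeflected motion the electric and magnetic forces balance: qE = qvB.
v = E/B = 1.84×10⁴/0.0630 = 2.92×10⁵ m/s.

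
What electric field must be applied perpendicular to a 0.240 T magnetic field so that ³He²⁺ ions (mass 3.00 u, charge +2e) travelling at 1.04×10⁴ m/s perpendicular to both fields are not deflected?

For straight-line motion qE = qvB, so E = vB.
E = 1.04×10⁴ × 0.240 = 2500 V/m.

E = 2500 V/m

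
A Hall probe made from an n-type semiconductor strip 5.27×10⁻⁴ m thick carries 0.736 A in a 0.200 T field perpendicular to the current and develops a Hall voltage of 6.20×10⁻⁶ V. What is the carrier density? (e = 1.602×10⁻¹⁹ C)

n ≈ 2.81×10²⁶ m⁻³

From V_H = IB/(n e t), n = IB/(V_H e t).
n = (0.736)(0.200)/((6.20×10⁻⁶)(1.602×10⁻¹⁹)(5.27×10⁻⁴)) ≈ 2.81×10²⁶ m⁻³.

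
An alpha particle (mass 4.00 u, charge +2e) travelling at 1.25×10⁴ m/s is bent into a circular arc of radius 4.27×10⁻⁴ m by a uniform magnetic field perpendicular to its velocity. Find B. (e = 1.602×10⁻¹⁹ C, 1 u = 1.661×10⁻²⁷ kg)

From |q|vB = mv²/r, B = mv/(|q|r).
B = (6.644×10⁻²⁷)(1.25×10⁴)/((3.204×10⁻¹⁹)(4.27×10⁻⁴)) ≈ 0.607 T.

B ≈ 0.607 T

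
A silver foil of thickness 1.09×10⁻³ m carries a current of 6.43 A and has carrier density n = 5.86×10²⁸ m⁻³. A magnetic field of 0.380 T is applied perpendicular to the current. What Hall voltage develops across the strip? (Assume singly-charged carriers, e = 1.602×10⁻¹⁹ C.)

V_H = IB/(n e t).
V_H = (6.43)(0.380)/((5.86×10²⁸)(1.602×10⁻¹⁹)(1.09×10⁻³)) ≈ 2.39×10⁻⁷ V.

V_H ≈ 2.39×10⁻⁷ V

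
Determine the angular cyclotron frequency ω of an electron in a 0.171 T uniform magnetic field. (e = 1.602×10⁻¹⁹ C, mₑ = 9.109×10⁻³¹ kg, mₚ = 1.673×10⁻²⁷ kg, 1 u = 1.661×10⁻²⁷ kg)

ω ≈ 3.01×10¹⁰ rad/s

ω = |q|B/m.
ω = (1.602×10⁻¹⁹)(0.171)/9.109×10⁻³¹ ≈ 3.01×10¹⁰ rad/s.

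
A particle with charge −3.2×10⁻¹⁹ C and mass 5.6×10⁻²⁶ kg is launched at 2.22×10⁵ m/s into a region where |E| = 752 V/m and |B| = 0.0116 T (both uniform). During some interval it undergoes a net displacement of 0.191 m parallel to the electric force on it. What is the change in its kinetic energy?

The magnetic force is always ⟂ v and does no work; only the electric force changes KE.
ΔKE = F_E · d = |q|E d = (3.2×10⁻¹⁹)(752)(0.191) ≈ 4.60×10⁻¹⁷ J.

ΔKE ≈ 4.60×10⁻¹⁷ J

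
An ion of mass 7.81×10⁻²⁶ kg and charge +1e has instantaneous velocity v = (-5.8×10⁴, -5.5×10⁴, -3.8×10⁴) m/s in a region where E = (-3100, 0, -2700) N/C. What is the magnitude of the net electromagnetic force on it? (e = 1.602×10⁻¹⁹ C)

Only an electric field acts, so F = qE = (1.602×10⁻¹⁹ C)·(-3100, 0, -2700) = (-4.97×10⁻¹⁶, 0, -4.33×10⁻¹⁶) N.
|F| = 6.59×10⁻¹⁶ N.

|F| ≈ 6.59×10⁻¹⁶ N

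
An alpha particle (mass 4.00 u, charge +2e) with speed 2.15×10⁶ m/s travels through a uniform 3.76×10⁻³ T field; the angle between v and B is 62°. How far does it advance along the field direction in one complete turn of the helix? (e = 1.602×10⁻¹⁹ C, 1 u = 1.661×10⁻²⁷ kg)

p ≈ 35.0 m

v∥ = v cosθ = 2.15×10⁶·cos62° ≈ 1.009×10⁶ m/s.
T = 2πm/(|q|B) = 2π(6.644×10⁻²⁷)/((3.204×10⁻¹⁹)(3.76×10⁻³)) ≈ 3.465×10⁻⁵ s.
pitch = v∥ T = (1.009×10⁶)(3.465×10⁻⁵) ≈ 35.0 m.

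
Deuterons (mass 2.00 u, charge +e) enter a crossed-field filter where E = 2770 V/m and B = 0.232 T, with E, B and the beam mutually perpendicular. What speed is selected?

v = 1.19×10⁴ m/s

Zero net Lorentz force requires |qE| = |q v×B|, i.e. E = vB.
v = E/B = 2770/0.232 = 1.19×10⁴ m/s.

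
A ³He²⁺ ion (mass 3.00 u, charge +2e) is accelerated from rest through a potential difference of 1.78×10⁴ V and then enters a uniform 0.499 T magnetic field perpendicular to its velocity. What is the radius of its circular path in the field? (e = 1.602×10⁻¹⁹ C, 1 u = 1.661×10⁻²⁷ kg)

Acceleration: |q|V = ½mv² ⇒ v = √(2|q|V/m) = √(2·3.204×10⁻¹⁹·1.78×10⁴/4.983×10⁻²⁷) ≈ 1.513×10⁶ m/s.
In the field: r = mv/(|q|B) = (4.983×10⁻²⁷)(1.513×10⁶)/((3.204×10⁻¹⁹)(0.499)) ≈ 0.0472 m.

r ≈ 0.0472 m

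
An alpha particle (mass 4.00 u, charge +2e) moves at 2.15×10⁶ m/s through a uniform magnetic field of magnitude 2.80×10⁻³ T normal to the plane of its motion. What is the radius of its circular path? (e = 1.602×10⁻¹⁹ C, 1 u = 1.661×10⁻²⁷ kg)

The magnetic force provides the centripetal force: |q|vB = mv²/r.
r = mv/(|q|B) = (6.644×10⁻²⁷)(2.15×10⁶)/((3.204×10⁻¹⁹)(2.80×10⁻³)) ≈ 15.9 m.

r ≈ 15.9 m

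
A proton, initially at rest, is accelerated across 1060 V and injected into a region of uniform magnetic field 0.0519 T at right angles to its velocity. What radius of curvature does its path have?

r ≈ 0.0907 m

Acceleration: |q|V = ½mv² ⇒ v = √(2|q|V/m) = √(2·1.602×10⁻¹⁹·1060/1.673×10⁻²⁷) ≈ 4.506×10⁵ m/s.
In the field: r = mv/(|q|B) = (1.673×10⁻²⁷)(4.506×10⁵)/((1.602×10⁻¹⁹)(0.0519)) ≈ 0.0907 m.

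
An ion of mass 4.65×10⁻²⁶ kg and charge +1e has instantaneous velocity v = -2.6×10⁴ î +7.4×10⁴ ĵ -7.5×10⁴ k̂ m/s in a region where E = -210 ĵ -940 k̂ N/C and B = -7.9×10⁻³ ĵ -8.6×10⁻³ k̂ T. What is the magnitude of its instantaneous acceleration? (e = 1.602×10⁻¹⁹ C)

v×B = (-1230, -224, 205) N/C.
E + v×B = (-1230, -434, -735) N/C.
F = q(E + v×B) = (1.602×10⁻¹⁹ C)·(-1230, -434, -735) = (-1.97×10⁻¹⁶, -6.95×10⁻¹⁷, -1.18×10⁻¹⁶) N.
|a| = |F|/m = 2.396×10⁻¹⁶/4.65×10⁻²⁶ ≈ 5.15×10⁹ m/s².

|a| ≈ 5.15×10⁹ m/s²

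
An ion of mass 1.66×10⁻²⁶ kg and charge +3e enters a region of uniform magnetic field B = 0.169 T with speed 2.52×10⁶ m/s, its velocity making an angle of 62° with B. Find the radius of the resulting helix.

v⊥ = v sinθ = 2.52×10⁶·sin62° ≈ 2.225×10⁶ m/s.
r = m v⊥/(|q|B) = (1.66×10⁻²⁶)(2.225×10⁶)/((4.806×10⁻¹⁹)(0.169)) ≈ 0.455 m.

r ≈ 0.455 m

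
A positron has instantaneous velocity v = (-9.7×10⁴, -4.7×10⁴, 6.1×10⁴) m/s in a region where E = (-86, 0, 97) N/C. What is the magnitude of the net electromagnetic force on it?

Only an electric field acts, so F = qE = (1.602×10⁻¹⁹ C)·(-86.0, 0, 97.0) = (-1.38×10⁻¹⁷, 0, 1.55×10⁻¹⁷) N.
|F| = 2.08×10⁻¹⁷ N.

|F| ≈ 2.08×10⁻¹⁷ N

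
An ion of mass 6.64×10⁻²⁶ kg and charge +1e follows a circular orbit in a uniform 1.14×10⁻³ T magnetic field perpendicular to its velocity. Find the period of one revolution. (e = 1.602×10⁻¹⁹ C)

T ≈ 2.28×10⁻³ s

The cyclotron period depends only on m, q, B: T = 2πm/(|q|B).
T = 2π(6.64×10⁻²⁶)/((1.602×10⁻¹⁹)(1.14×10⁻³)) ≈ 2.28×10⁻³ s.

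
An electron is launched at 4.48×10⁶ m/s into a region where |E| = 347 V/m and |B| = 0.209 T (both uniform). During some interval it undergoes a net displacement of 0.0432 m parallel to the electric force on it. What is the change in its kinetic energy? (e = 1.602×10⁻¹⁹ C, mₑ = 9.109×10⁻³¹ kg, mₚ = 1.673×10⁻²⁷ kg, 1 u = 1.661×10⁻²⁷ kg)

ΔKE ≈ 2.40×10⁻¹⁸ J

The magnetic force is always ⟂ v and does no work; only the electric force changes KE.
ΔKE = F_E · d = |q|E d = (1.602×10⁻¹⁹)(347)(0.0432) ≈ 2.40×10⁻¹⁸ J.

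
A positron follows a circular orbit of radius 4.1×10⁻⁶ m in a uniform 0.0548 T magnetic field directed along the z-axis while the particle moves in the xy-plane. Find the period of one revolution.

The cyclotron period depends only on m, q, B: T = 2πm/(|q|B).
T = 2π(9.109×10⁻³¹)/((1.602×10⁻¹⁹)(0.0548)) ≈ 6.52×10⁻¹⁰ s.

T ≈ 6.52×10⁻¹⁰ s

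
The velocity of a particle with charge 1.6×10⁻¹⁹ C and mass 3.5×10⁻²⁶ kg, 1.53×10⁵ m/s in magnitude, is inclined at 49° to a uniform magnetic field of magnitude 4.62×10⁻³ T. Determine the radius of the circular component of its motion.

r ≈ 5.47 m

v⊥ = v sinθ = 1.53×10⁵·sin49° ≈ 1.155×10⁵ m/s.
r = m v⊥/(|q|B) = (3.5×10⁻²⁶)(1.155×10⁵)/((1.6×10⁻¹⁹)(4.62×10⁻³)) ≈ 5.47 m.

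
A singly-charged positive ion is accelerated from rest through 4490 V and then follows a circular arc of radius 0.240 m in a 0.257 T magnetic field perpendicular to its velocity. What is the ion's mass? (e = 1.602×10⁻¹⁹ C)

m ≈ 6.79×10⁻²⁶ kg

Combine |q|V = ½mv² and r = mv/(|q|B): eliminate v to get m = qB²r²/(2V).
m = (1.602×10⁻¹⁹)(0.257)²(0.240)²/(2·4490) ≈ 6.79×10⁻²⁶ kg.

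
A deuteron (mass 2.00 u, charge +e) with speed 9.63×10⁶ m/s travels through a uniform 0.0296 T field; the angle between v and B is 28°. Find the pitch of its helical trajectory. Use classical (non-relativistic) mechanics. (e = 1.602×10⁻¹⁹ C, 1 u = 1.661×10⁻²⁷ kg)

p ≈ 37.4 m

v∥ = v cosθ = 9.63×10⁶·cos28° ≈ 8.503×10⁶ m/s.
T = 2πm/(|q|B) = 2π(3.322×10⁻²⁷)/((1.602×10⁻¹⁹)(0.0296)) ≈ 4.402×10⁻⁶ s.
pitch = v∥ T = (8.503×10⁶)(4.402×10⁻⁶) ≈ 37.4 m.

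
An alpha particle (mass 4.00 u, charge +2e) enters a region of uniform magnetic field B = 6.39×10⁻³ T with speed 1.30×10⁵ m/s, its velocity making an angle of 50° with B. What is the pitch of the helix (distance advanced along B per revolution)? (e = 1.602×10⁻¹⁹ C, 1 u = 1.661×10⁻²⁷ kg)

p ≈ 1.70 m

v∥ = v cosθ = 1.30×10⁵·cos50° ≈ 8.356×10⁴ m/s.
T = 2πm/(|q|B) = 2π(6.644×10⁻²⁷)/((3.204×10⁻¹⁹)(6.39×10⁻³)) ≈ 2.039×10⁻⁵ s.
pitch = v∥ T = (8.356×10⁴)(2.039×10⁻⁵) ≈ 1.70 m.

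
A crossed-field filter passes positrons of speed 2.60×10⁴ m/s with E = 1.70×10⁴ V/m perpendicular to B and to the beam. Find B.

B = 0.654 T

Balance of forces in the selector: qE = qvB ⇒ B = E/v.
B = 1.70×10⁴/2.60×10⁴ = 0.654 T.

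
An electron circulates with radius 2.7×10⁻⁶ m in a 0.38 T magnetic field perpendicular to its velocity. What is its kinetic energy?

KE ≈ 0.093 eV

v = |q|Br/m, then KE = ½mv² = (qBr)²/(2m).
v = (1.602×10⁻¹⁹)(0.38)(2.7×10⁻⁶)/9.109×10⁻³¹ ≈ 1.804×10⁵ m/s.
KE = ½(9.109×10⁻³¹)(1.804×10⁵)² ≈ 1.5×10⁻²⁰ J = 0.093 eV.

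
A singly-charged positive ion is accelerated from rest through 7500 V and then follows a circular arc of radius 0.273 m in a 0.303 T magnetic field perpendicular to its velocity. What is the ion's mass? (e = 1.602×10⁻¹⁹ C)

Combine |q|V = ½mv² and r = mv/(|q|B): eliminate v to get m = qB²r²/(2V).
m = (1.602×10⁻¹⁹)(0.303)²(0.273)²/(2·7500) ≈ 7.31×10⁻²⁶ kg.

m ≈ 7.31×10⁻²⁶ kg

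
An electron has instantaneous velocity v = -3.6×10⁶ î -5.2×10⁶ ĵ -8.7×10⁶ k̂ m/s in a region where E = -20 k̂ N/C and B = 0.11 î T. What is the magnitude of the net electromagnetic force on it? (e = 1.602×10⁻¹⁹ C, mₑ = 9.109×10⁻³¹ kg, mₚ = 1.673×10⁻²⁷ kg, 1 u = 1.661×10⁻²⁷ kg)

v×B = (0, -9.57×10⁵, 5.72×10⁵) N/C.
E + v×B = (0, -9.57×10⁵, 5.72×10⁵) N/C.
F = q(E + v×B) = (−1.602×10⁻¹⁹ C)·(0, -9.57×10⁵, 5.72×10⁵) = (0, 1.53×10⁻¹³, -9.16×10⁻¹⁴) N.
|F| = 1.79×10⁻¹³ N.

|F| ≈ 1.79×10⁻¹³ N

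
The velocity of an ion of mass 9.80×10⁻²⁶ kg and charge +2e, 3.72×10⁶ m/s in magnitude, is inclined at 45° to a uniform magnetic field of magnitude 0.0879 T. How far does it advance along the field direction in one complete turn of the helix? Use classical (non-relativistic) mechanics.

p ≈ 57.5 m

v∥ = v cosθ = 3.72×10⁶·cos45° ≈ 2.630×10⁶ m/s.
T = 2πm/(|q|B) = 2π(9.80×10⁻²⁶)/((3.204×10⁻¹⁹)(0.0879)) ≈ 2.186×10⁻⁵ s.
pitch = v∥ T = (2.630×10⁶)(2.186×10⁻⁵) ≈ 57.5 m.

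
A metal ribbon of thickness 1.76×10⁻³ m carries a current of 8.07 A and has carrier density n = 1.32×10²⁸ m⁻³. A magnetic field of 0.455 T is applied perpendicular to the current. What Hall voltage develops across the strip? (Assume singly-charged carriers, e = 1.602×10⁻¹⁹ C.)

V_H ≈ 9.87×10⁻⁷ V

V_H = IB/(n e t).
V_H = (8.07)(0.455)/((1.32×10²⁸)(1.602×10⁻¹⁹)(1.76×10⁻³)) ≈ 9.87×10⁻⁷ V.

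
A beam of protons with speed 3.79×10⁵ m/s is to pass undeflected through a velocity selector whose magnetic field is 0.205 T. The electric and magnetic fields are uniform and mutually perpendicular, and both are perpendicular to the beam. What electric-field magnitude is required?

E = 7.77×10⁴ V/m

For straight-line motion qE = qvB, so E = vB.
E = 3.79×10⁵ × 0.205 = 7.77×10⁴ V/m.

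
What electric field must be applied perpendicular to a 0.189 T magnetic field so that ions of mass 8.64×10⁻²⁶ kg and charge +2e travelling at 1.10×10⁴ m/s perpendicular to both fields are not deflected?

E = 2080 V/m

For straight-line motion qE = qvB, so E = vB.
E = 1.10×10⁴ × 0.189 = 2080 V/m.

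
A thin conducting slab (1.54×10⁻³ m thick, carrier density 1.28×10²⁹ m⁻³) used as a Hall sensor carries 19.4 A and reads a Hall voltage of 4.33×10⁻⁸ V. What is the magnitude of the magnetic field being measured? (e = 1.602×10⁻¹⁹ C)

From V_H = IB/(n e t), B = V_H n e t / I.
B = (4.33×10⁻⁸)(1.28×10²⁹)(1.602×10⁻¹⁹)(1.54×10⁻³)/19.4 ≈ 0.0705 T.

B ≈ 0.0705 T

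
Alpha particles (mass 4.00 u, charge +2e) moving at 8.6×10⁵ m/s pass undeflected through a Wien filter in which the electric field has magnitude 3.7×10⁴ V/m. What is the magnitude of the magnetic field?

Balance of forces in the selector: qE = qvB ⇒ B = E/v.
B = 3.7×10⁴/8.6×10⁵ = 0.043 T.

B = 0.043 T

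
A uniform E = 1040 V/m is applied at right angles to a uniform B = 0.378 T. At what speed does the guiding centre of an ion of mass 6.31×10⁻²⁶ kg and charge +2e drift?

The E×B drift speed is v_d = E/B.
v_d = 1040/0.378 = 2750 m/s.

v_d ≈ 2750 m/s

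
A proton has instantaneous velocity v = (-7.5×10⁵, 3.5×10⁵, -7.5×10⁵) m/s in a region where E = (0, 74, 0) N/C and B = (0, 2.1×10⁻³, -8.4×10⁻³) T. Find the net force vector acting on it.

F ≈ (-2.19×10⁻¹⁶, -9.97×10⁻¹⁶, -2.52×10⁻¹⁶) N

v×B = (-1360, -6300, -1580) N/C.
E + v×B = (-1360, -6230, -1580) N/C.
F = q(E + v×B) = (1.602×10⁻¹⁹ C)·(-1360, -6230, -1580) = (-2.19×10⁻¹⁶, -9.97×10⁻¹⁶, -2.52×10⁻¹⁶) N.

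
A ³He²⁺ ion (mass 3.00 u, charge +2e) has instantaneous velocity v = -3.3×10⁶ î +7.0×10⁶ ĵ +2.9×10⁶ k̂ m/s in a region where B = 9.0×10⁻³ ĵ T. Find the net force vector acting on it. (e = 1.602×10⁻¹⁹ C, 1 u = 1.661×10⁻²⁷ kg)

F ≈ (-8.36×10⁻¹⁵, 0, -9.52×10⁻¹⁵) N

v×B = (-2.61×10⁴, 0, -2.97×10⁴) N/C.
F = q v×B = (3.204×10⁻¹⁹ C)·(-2.61×10⁴, 0, -2.97×10⁴) = (-8.36×10⁻¹⁵, 0, -9.52×10⁻¹⁵) N.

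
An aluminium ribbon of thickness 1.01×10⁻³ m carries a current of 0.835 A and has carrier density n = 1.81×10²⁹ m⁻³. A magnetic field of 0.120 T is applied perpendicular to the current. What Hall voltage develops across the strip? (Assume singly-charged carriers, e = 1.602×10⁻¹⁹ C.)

V_H = IB/(n e t).
V_H = (0.835)(0.120)/((1.81×10²⁹)(1.602×10⁻¹⁹)(1.01×10⁻³)) ≈ 3.42×10⁻⁹ V.

V_H ≈ 3.42×10⁻⁹ V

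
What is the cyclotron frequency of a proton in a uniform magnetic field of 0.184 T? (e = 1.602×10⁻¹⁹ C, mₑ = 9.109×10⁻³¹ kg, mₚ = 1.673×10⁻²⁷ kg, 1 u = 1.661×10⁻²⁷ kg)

f = |q|B/(2πm).
f = (1.602×10⁻¹⁹)(0.184)/(2π·1.673×10⁻²⁷) ≈ 2.80×10⁶ Hz.

f ≈ 2.80×10⁶ Hz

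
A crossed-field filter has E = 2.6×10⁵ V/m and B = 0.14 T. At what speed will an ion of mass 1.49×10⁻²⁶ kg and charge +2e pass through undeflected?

v = 1.9×10⁶ m/s

Zero net Lorentz force requires |qE| = |q v×B|, i.e. E = vB.
v = E/B = 2.6×10⁵/0.14 = 1.9×10⁶ m/s.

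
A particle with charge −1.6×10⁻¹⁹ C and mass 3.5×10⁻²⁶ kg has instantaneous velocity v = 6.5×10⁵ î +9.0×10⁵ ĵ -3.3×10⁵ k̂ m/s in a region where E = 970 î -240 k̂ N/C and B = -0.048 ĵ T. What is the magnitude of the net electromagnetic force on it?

|F| ≈ 5.56×10⁻¹⁵ N

v×B = (-1.58×10⁴, 0, -3.12×10⁴) N/C.
E + v×B = (-1.49×10⁴, 0, -3.14×10⁴) N/C.
F = q(E + v×B) = (−1.6×10⁻¹⁹ C)·(-1.49×10⁴, 0, -3.14×10⁴) = (2.38×10⁻¹⁵, 0, 5.03×10⁻¹⁵) N.
|F| = 5.56×10⁻¹⁵ N.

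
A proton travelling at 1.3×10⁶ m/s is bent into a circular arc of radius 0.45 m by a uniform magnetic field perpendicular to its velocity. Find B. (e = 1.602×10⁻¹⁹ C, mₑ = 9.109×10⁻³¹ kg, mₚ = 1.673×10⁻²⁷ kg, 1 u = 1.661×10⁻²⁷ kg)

B ≈ 0.030 T

From |q|vB = mv²/r, B = mv/(|q|r).
B = (1.673×10⁻²⁷)(1.3×10⁶)/((1.602×10⁻¹⁹)(0.45)) ≈ 0.030 T.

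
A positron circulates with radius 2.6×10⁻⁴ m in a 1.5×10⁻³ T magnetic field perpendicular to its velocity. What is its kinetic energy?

KE ≈ 2.1×10⁻²¹ J

v = |q|Br/m, then KE = ½mv² = (qBr)²/(2m).
v = (1.602×10⁻¹⁹)(1.5×10⁻³)(2.6×10⁻⁴)/9.109×10⁻³¹ ≈ 6.859×10⁴ m/s.
KE = ½(9.109×10⁻³¹)(6.859×10⁴)² ≈ 2.1×10⁻²¹ J.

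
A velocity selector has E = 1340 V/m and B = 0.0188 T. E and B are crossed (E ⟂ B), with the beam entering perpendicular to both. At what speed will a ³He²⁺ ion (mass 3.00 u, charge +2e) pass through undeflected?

v = 7.13×10⁴ m/s

Zero net Lorentz force requires |qE| = |q v×B|, i.e. E = vB.
v = E/B = 1340/0.0188 = 7.13×10⁴ m/s.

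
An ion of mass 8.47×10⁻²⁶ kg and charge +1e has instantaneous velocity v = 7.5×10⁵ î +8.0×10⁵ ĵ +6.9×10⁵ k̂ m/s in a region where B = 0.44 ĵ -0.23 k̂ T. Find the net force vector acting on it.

v×B = (-4.88×10⁵, 1.72×10⁵, 3.30×10⁵) N/C.
F = q v×B = (1.602×10⁻¹⁹ C)·(-4.88×10⁵, 1.72×10⁵, 3.30×10⁵) = (-7.81×10⁻¹⁴, 2.76×10⁻¹⁴, 5.29×10⁻¹⁴) N.

F ≈ (-7.81×10⁻¹⁴, 2.76×10⁻¹⁴, 5.29×10⁻¹⁴) N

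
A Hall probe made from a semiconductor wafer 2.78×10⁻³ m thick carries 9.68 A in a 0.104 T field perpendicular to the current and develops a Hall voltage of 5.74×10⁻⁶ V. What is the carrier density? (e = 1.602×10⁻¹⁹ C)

From V_H = IB/(n e t), n = IB/(V_H e t).
n = (9.68)(0.104)/((5.74×10⁻⁶)(1.602×10⁻¹⁹)(2.78×10⁻³)) ≈ 3.94×10²⁶ m⁻³.

n ≈ 3.94×10²⁶ m⁻³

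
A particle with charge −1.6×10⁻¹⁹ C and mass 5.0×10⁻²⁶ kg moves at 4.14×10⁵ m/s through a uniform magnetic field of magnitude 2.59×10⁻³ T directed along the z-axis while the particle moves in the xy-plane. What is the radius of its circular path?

r ≈ 50.0 m

The magnetic force provides the centripetal force: |q|vB = mv²/r.
r = mv/(|q|B) = (5.0×10⁻²⁶)(4.14×10⁵)/((1.6×10⁻¹⁹)(2.59×10⁻³)) ≈ 50.0 m.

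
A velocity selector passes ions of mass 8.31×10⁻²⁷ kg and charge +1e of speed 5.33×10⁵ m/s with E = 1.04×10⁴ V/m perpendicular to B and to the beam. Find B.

B = 0.0195 T

Balance of forces in the selector: qE = qvB ⇒ B = E/v.
B = 1.04×10⁴/5.33×10⁵ = 0.0195 T.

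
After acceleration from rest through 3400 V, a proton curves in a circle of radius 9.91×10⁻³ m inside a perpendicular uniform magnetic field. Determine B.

B ≈ 0.850 T

v = √(2|q|V/m) = √(2·1.602×10⁻¹⁹·3400/1.673×10⁻²⁷) ≈ 8.069×10⁵ m/s.
B = mv/(|q|r) = (1.673×10⁻²⁷)(8.069×10⁵)/((1.602×10⁻¹⁹)(9.91×10⁻³)) ≈ 0.850 T.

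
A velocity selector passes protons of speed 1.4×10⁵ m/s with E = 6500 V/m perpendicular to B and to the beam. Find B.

Balance of forces in the selector: qE = qvB ⇒ B = E/v.
B = 6500/1.4×10⁵ = 0.046 T.

B = 0.046 T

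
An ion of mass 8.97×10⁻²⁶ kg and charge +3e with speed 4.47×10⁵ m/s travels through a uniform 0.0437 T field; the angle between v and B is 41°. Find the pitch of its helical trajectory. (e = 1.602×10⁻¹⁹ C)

p ≈ 9.05 m

v∥ = v cosθ = 4.47×10⁵·cos41° ≈ 3.374×10⁵ m/s.
T = 2πm/(|q|B) = 2π(8.97×10⁻²⁶)/((4.806×10⁻¹⁹)(0.0437)) ≈ 2.684×10⁻⁵ s.
pitch = v∥ T = (3.374×10⁵)(2.684×10⁻⁵) ≈ 9.05 m.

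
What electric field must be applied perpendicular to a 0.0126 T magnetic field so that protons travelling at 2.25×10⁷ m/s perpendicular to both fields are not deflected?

For straight-line motion qE = qvB, so E = vB.
E = 2.25×10⁷ × 0.0126 = 2.84×10⁵ V/m.

E = 2.84×10⁵ V/m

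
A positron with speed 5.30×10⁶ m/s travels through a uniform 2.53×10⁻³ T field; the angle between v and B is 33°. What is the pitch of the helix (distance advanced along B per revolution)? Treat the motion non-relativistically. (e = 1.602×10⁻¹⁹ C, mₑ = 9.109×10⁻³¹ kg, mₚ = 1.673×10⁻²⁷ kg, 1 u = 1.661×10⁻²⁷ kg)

v∥ = v cosθ = 5.30×10⁶·cos33° ≈ 4.445×10⁶ m/s.
T = 2πm/(|q|B) = 2π(9.109×10⁻³¹)/((1.602×10⁻¹⁹)(2.53×10⁻³)) ≈ 1.412×10⁻⁸ s.
pitch = v∥ T = (4.445×10⁶)(1.412×10⁻⁸) ≈ 0.0628 m.

p ≈ 0.0628 m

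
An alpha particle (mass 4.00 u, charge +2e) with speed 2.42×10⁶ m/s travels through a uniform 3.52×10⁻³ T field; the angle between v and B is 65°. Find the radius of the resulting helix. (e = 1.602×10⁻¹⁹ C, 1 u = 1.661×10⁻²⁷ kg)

v⊥ = v sinθ = 2.42×10⁶·sin65° ≈ 2.193×10⁶ m/s.
r = m v⊥/(|q|B) = (6.644×10⁻²⁷)(2.193×10⁶)/((3.204×10⁻¹⁹)(3.52×10⁻³)) ≈ 12.9 m.

r ≈ 12.9 m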